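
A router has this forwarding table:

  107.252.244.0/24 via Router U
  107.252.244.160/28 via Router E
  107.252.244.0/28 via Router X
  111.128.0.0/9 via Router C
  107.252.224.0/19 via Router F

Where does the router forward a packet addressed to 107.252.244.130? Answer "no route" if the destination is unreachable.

Routes whose prefix contains 107.252.244.130:
  107.252.224.0/19 (107.252.224.0 - 107.252.255.255) -> Router F
  107.252.244.0/24 (107.252.244.0 - 107.252.244.255) -> Router U
More-specific entries that do NOT match:
  107.252.244.160/28 (107.252.244.160 - 107.252.244.175) does not contain 107.252.244.130
  107.252.244.0/28 (107.252.244.0 - 107.252.244.15) does not contain 107.252.244.130
Longest matching prefix is /24 -> next hop Router U.

Router U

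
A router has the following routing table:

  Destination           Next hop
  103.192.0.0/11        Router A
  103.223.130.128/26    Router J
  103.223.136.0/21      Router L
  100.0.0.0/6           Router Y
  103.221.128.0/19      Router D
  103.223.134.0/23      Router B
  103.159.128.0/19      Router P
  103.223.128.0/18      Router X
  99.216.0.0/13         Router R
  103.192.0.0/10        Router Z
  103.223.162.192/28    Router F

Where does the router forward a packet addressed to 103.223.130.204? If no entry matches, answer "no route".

Routes whose prefix contains 103.223.130.204:
  100.0.0.0/6 (100.0.0.0 - 103.255.255.255) -> Router Y
  103.192.0.0/10 (103.192.0.0 - 103.255.255.255) -> Router Z
  103.192.0.0/11 (103.192.0.0 - 103.223.255.255) -> Router A
  103.223.128.0/18 (103.223.128.0 - 103.223.191.255) -> Router X
More-specific entries that do NOT match:
  103.223.162.192/28 (103.223.162.192 - 103.223.162.207) does not contain 103.223.130.204
  103.223.130.128/26 (103.223.130.128 - 103.223.130.191) does not contain 103.223.130.204
  103.223.134.0/23 (103.223.134.0 - 103.223.135.255) does not contain 103.223.130.204
  103.223.136.0/21 (103.223.136.0 - 103.223.143.255) does not contain 103.223.130.204
  103.221.128.0/19 (103.221.128.0 - 103.221.159.255) does not contain 103.223.130.204
  103.159.128.0/19 (103.159.128.0 - 103.159.159.255) does not contain 103.223.130.204
Longest matching prefix is /18 -> next hop Router X.

Router X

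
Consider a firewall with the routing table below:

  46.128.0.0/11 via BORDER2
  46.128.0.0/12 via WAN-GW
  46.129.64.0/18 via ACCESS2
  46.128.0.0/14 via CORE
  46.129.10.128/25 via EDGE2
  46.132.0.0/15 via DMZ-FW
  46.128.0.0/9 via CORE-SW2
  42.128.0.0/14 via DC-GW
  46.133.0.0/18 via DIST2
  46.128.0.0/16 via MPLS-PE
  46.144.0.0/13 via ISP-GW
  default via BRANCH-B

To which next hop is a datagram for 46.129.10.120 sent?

Routes whose prefix contains 46.129.10.120:
  0.0.0.0/0 (default, matches everything) -> BRANCH-B
  46.128.0.0/9 (46.128.0.0 - 46.255.255.255) -> CORE-SW2
  46.128.0.0/11 (46.128.0.0 - 46.159.255.255) -> BORDER2
  46.128.0.0/12 (46.128.0.0 - 46.143.255.255) -> WAN-GW
  46.128.0.0/14 (46.128.0.0 - 46.131.255.255) -> CORE
More-specific entries that do NOT match:
  46.129.10.128/25 (46.129.10.128 - 46.129.10.255) does not contain 46.129.10.120
  46.129.64.0/18 (46.129.64.0 - 46.129.127.255) does not contain 46.129.10.120
  46.133.0.0/18 (46.133.0.0 - 46.133.63.255) does not contain 46.129.10.120
  46.128.0.0/16 (46.128.0.0 - 46.128.255.255) does not contain 46.129.10.120
  46.132.0.0/15 (46.132.0.0 - 46.133.255.255) does not contain 46.129.10.120
Longest matching prefix is /14 -> next hop CORE.

CORE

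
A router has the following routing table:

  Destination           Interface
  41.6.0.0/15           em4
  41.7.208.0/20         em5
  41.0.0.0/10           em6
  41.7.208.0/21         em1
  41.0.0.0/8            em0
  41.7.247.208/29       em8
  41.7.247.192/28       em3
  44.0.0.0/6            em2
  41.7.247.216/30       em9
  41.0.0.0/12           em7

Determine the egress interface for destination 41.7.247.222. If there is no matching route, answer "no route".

Routes whose prefix contains 41.7.247.222:
  41.0.0.0/8 (41.0.0.0 - 41.255.255.255) -> em0
  41.0.0.0/10 (41.0.0.0 - 41.63.255.255) -> em6
  41.0.0.0/12 (41.0.0.0 - 41.15.255.255) -> em7
  41.6.0.0/15 (41.6.0.0 - 41.7.255.255) -> em4
More-specific entries that do NOT match:
  41.7.247.216/30 (41.7.247.216 - 41.7.247.219) does not contain 41.7.247.222
  41.7.247.208/29 (41.7.247.208 - 41.7.247.215) does not contain 41.7.247.222
  41.7.247.192/28 (41.7.247.192 - 41.7.247.207) does not contain 41.7.247.222
  41.7.208.0/21 (41.7.208.0 - 41.7.215.255) does not contain 41.7.247.222
  41.7.208.0/20 (41.7.208.0 - 41.7.223.255) does not contain 41.7.247.222
Longest matching prefix is /15 -> interface em4.

em4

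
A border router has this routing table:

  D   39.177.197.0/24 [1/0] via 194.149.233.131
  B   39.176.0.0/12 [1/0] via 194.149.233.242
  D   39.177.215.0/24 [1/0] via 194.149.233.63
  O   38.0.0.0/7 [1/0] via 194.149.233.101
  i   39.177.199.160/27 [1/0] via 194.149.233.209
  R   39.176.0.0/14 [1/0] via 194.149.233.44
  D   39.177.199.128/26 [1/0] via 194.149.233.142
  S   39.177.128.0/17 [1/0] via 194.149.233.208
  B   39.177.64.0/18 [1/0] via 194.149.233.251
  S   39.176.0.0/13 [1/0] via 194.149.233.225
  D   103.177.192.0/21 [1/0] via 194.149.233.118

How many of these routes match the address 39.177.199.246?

Prefixes containing 39.177.199.246:
  38.0.0.0/7 (38.0.0.0 - 39.255.255.255)
  39.176.0.0/12 (39.176.0.0 - 39.191.255.255)
  39.176.0.0/13 (39.176.0.0 - 39.183.255.255)
  39.176.0.0/14 (39.176.0.0 - 39.179.255.255)
  39.177.128.0/17 (39.177.128.0 - 39.177.255.255)
Total matching entries: 5.

5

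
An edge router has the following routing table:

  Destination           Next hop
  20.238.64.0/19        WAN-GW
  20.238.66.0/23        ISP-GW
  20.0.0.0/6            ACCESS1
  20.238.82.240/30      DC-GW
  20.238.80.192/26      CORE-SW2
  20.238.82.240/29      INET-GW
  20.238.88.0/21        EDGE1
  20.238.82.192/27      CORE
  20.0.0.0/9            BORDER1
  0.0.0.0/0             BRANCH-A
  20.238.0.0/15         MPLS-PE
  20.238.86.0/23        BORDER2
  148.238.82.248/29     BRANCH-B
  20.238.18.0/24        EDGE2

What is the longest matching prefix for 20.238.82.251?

20.238.64.0/19

Entries matching 20.238.82.251:
  0.0.0.0/0 (default, matches everything)
  20.0.0.0/6 (20.0.0.0 - 23.255.255.255)
  20.238.0.0/15 (20.238.0.0 - 20.239.255.255)
  20.238.64.0/19 (20.238.64.0 - 20.238.95.255)
Most specific is 20.238.64.0/19.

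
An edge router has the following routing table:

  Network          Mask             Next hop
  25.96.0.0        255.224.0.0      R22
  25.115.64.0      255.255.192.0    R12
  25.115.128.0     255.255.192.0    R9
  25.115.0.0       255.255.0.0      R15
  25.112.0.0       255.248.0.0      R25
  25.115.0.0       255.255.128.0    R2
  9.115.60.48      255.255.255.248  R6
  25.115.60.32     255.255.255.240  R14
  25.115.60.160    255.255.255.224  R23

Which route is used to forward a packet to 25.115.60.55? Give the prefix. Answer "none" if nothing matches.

25.115.0.0/17

Entries matching 25.115.60.55:
  25.96.0.0/11 (25.96.0.0 - 25.127.255.255)
  25.112.0.0/13 (25.112.0.0 - 25.119.255.255)
  25.115.0.0/16 (25.115.0.0 - 25.115.255.255)
  25.115.0.0/17 (25.115.0.0 - 25.115.127.255)
Most specific is 25.115.0.0/17.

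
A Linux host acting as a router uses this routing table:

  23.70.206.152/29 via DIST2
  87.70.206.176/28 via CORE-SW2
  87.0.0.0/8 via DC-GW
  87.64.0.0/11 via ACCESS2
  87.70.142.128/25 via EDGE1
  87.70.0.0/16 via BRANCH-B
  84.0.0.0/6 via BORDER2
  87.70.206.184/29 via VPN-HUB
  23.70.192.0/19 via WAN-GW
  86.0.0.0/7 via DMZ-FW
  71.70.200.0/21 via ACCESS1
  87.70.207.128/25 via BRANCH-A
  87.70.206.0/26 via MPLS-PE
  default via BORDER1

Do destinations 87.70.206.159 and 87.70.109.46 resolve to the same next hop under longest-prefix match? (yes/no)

87.70.206.159: longest match 87.70.0.0/16 -> BRANCH-B
87.70.109.46: longest match 87.70.0.0/16 -> BRANCH-B

yes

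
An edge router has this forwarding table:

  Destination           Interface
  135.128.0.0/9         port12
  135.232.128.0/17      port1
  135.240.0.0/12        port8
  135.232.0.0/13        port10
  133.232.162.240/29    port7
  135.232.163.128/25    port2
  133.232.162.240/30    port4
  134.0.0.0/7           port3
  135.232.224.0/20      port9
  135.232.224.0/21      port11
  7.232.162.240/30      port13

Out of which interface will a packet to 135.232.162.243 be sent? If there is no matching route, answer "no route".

Routes whose prefix contains 135.232.162.243:
  134.0.0.0/7 (134.0.0.0 - 135.255.255.255) -> port3
  135.128.0.0/9 (135.128.0.0 - 135.255.255.255) -> port12
  135.232.0.0/13 (135.232.0.0 - 135.239.255.255) -> port10
  135.232.128.0/17 (135.232.128.0 - 135.232.255.255) -> port1
More-specific entries that do NOT match:
  133.232.162.240/30 (133.232.162.240 - 133.232.162.243) does not contain 135.232.162.243
  7.232.162.240/30 (7.232.162.240 - 7.232.162.243) does not contain 135.232.162.243
  133.232.162.240/29 (133.232.162.240 - 133.232.162.247) does not contain 135.232.162.243
  135.232.163.128/25 (135.232.163.128 - 135.232.163.255) does not contain 135.232.162.243
  135.232.224.0/21 (135.232.224.0 - 135.232.231.255) does not contain 135.232.162.243
  135.232.224.0/20 (135.232.224.0 - 135.232.239.255) does not contain 135.232.162.243
Longest matching prefix is /17 -> interface port1.

port1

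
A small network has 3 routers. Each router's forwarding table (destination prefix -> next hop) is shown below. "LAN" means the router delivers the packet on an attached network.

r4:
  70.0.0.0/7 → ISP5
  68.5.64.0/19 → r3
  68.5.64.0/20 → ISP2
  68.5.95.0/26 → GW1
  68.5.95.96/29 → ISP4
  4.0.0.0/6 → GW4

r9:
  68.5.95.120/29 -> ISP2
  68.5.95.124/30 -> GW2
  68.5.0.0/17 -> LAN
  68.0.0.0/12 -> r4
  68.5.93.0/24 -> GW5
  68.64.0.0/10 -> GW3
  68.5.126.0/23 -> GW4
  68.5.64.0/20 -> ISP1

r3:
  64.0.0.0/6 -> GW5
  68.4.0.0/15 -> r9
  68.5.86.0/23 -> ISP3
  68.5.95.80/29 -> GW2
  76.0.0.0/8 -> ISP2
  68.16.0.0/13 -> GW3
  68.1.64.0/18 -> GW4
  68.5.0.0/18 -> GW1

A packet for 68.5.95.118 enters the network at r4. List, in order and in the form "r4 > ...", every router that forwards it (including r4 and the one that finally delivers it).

At r4: longest match for 68.5.95.118 is 68.5.64.0/19 -> r3
At r3: longest match for 68.5.95.118 is 68.4.0.0/15 -> r9
At r9: longest match for 68.5.95.118 is 68.5.0.0/17 -> LAN

r4 > r3 > r9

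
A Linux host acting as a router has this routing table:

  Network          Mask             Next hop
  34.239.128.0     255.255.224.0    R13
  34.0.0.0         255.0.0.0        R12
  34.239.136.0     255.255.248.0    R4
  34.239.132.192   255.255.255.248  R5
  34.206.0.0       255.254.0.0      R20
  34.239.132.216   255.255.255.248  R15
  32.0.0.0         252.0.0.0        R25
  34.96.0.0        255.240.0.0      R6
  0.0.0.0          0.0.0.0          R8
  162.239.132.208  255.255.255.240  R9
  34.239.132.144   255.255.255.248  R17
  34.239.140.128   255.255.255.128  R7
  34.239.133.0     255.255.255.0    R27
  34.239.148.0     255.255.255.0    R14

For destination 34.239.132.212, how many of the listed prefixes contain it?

Prefixes containing 34.239.132.212:
  0.0.0.0/0 (default, matches everything)
  32.0.0.0/6 (32.0.0.0 - 35.255.255.255)
  34.0.0.0/8 (34.0.0.0 - 34.255.255.255)
  34.239.128.0/19 (34.239.128.0 - 34.239.159.255)
Total matching entries: 4.

4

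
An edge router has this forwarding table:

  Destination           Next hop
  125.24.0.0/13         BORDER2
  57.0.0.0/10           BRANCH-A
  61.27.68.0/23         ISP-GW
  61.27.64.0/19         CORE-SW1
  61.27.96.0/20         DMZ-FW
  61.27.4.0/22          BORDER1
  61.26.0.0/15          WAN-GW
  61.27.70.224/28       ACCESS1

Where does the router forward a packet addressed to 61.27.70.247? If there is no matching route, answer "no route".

CORE-SW1

Routes whose prefix contains 61.27.70.247:
  61.26.0.0/15 (61.26.0.0 - 61.27.255.255) -> WAN-GW
  61.27.64.0/19 (61.27.64.0 - 61.27.95.255) -> CORE-SW1
More-specific entries that do NOT match:
  61.27.70.224/28 (61.27.70.224 - 61.27.70.239) does not contain 61.27.70.247
  61.27.68.0/23 (61.27.68.0 - 61.27.69.255) does not contain 61.27.70.247
  61.27.4.0/22 (61.27.4.0 - 61.27.7.255) does not contain 61.27.70.247
  61.27.96.0/20 (61.27.96.0 - 61.27.111.255) does not contain 61.27.70.247
Longest matching prefix is /19 -> next hop CORE-SW1.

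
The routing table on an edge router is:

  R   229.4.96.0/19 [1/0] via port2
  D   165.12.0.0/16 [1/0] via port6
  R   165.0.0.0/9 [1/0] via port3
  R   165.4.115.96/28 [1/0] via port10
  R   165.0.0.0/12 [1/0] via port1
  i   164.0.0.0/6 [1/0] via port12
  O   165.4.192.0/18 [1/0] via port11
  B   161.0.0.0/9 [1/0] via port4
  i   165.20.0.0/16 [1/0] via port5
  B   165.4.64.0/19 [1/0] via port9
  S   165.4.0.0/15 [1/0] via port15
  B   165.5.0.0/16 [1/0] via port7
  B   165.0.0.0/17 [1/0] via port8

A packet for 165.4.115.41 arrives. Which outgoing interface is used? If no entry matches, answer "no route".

port15

Routes whose prefix contains 165.4.115.41:
  164.0.0.0/6 (164.0.0.0 - 167.255.255.255) -> port12
  165.0.0.0/9 (165.0.0.0 - 165.127.255.255) -> port3
  165.0.0.0/12 (165.0.0.0 - 165.15.255.255) -> port1
  165.4.0.0/15 (165.4.0.0 - 165.5.255.255) -> port15
More-specific entries that do NOT match:
  165.4.115.96/28 (165.4.115.96 - 165.4.115.111) does not contain 165.4.115.41
  229.4.96.0/19 (229.4.96.0 - 229.4.127.255) does not contain 165.4.115.41
  165.4.64.0/19 (165.4.64.0 - 165.4.95.255) does not contain 165.4.115.41
  165.4.192.0/18 (165.4.192.0 - 165.4.255.255) does not contain 165.4.115.41
  165.0.0.0/17 (165.0.0.0 - 165.0.127.255) does not contain 165.4.115.41
  165.12.0.0/16 (165.12.0.0 - 165.12.255.255) does not contain 165.4.115.41
  165.20.0.0/16 (165.20.0.0 - 165.20.255.255) does not contain 165.4.115.41
  165.5.0.0/16 (165.5.0.0 - 165.5.255.255) does not contain 165.4.115.41
Longest matching prefix is /15 -> interface port15.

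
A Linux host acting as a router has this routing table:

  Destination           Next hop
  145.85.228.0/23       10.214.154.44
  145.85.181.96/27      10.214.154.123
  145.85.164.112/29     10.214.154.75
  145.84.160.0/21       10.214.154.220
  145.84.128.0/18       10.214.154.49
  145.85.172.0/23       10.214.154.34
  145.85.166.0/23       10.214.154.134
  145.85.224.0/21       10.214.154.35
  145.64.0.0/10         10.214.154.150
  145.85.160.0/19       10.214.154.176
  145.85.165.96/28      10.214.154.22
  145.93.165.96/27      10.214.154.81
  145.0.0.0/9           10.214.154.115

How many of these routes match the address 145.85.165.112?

3

Prefixes containing 145.85.165.112:
  145.0.0.0/9 (145.0.0.0 - 145.127.255.255)
  145.64.0.0/10 (145.64.0.0 - 145.127.255.255)
  145.85.160.0/19 (145.85.160.0 - 145.85.191.255)
Total matching entries: 3.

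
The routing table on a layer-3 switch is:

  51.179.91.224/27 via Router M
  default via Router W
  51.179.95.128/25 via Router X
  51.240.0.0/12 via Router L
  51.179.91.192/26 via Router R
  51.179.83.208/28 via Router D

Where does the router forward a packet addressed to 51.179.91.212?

Routes whose prefix contains 51.179.91.212:
  0.0.0.0/0 (default, matches everything) -> Router W
  51.179.91.192/26 (51.179.91.192 - 51.179.91.255) -> Router R
More-specific entries that do NOT match:
  51.179.83.208/28 (51.179.83.208 - 51.179.83.223) does not contain 51.179.91.212
  51.179.91.224/27 (51.179.91.224 - 51.179.91.255) does not contain 51.179.91.212
Longest matching prefix is /26 -> next hop Router R.

Router R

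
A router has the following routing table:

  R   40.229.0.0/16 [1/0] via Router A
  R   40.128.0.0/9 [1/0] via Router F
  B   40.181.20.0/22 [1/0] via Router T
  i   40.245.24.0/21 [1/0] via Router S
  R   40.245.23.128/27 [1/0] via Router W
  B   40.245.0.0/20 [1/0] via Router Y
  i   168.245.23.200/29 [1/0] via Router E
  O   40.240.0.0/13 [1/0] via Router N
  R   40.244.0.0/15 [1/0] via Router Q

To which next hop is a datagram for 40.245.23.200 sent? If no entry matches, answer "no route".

Router Q

Routes whose prefix contains 40.245.23.200:
  40.128.0.0/9 (40.128.0.0 - 40.255.255.255) -> Router F
  40.240.0.0/13 (40.240.0.0 - 40.247.255.255) -> Router N
  40.244.0.0/15 (40.244.0.0 - 40.245.255.255) -> Router Q
More-specific entries that do NOT match:
  168.245.23.200/29 (168.245.23.200 - 168.245.23.207) does not contain 40.245.23.200
  40.245.23.128/27 (40.245.23.128 - 40.245.23.159) does not contain 40.245.23.200
  40.181.20.0/22 (40.181.20.0 - 40.181.23.255) does not contain 40.245.23.200
  40.245.24.0/21 (40.245.24.0 - 40.245.31.255) does not contain 40.245.23.200
  40.245.0.0/20 (40.245.0.0 - 40.245.15.255) does not contain 40.245.23.200
  40.229.0.0/16 (40.229.0.0 - 40.229.255.255) does not contain 40.245.23.200
Longest matching prefix is /15 -> next hop Router Q.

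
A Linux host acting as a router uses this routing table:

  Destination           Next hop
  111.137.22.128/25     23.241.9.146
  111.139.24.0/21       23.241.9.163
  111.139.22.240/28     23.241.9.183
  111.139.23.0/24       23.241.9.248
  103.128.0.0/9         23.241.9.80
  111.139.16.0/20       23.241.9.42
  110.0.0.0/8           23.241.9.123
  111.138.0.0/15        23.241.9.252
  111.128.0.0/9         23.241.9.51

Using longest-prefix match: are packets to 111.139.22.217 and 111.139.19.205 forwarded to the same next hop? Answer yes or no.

111.139.22.217: longest match 111.139.16.0/20 -> 23.241.9.42
111.139.19.205: longest match 111.139.16.0/20 -> 23.241.9.42

yes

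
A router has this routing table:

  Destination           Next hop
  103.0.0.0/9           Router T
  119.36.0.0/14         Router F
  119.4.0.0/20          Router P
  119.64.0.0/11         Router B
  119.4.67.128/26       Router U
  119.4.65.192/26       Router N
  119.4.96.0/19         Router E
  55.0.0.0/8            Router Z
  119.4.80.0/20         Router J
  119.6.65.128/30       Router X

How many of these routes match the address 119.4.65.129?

No listed prefix contains 119.4.65.129.
Total matching entries: 0.

0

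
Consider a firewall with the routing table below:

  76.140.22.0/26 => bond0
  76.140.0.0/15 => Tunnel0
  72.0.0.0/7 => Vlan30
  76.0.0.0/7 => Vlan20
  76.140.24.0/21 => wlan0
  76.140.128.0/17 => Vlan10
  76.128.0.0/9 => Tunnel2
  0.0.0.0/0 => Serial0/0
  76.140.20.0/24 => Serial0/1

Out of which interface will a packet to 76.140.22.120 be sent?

Tunnel0

Routes whose prefix contains 76.140.22.120:
  0.0.0.0/0 (default, matches everything) -> Serial0/0
  76.0.0.0/7 (76.0.0.0 - 77.255.255.255) -> Vlan20
  76.128.0.0/9 (76.128.0.0 - 76.255.255.255) -> Tunnel2
  76.140.0.0/15 (76.140.0.0 - 76.141.255.255) -> Tunnel0
More-specific entries that do NOT match:
  76.140.22.0/26 (76.140.22.0 - 76.140.22.63) does not contain 76.140.22.120
  76.140.20.0/24 (76.140.20.0 - 76.140.20.255) does not contain 76.140.22.120
  76.140.24.0/21 (76.140.24.0 - 76.140.31.255) does not contain 76.140.22.120
  76.140.128.0/17 (76.140.128.0 - 76.140.255.255) does not contain 76.140.22.120
Longest matching prefix is /15 -> interface Tunnel0.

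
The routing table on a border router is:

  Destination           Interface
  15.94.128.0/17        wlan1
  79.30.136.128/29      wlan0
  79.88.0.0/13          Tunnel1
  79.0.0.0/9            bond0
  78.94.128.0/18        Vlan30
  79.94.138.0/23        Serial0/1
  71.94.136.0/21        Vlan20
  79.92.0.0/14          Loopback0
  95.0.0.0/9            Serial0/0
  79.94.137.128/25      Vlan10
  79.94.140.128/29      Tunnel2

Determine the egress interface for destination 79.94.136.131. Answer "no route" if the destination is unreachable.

Loopback0

Routes whose prefix contains 79.94.136.131:
  79.0.0.0/9 (79.0.0.0 - 79.127.255.255) -> bond0
  79.88.0.0/13 (79.88.0.0 - 79.95.255.255) -> Tunnel1
  79.92.0.0/14 (79.92.0.0 - 79.95.255.255) -> Loopback0
More-specific entries that do NOT match:
  79.30.136.128/29 (79.30.136.128 - 79.30.136.135) does not contain 79.94.136.131
  79.94.140.128/29 (79.94.140.128 - 79.94.140.135) does not contain 79.94.136.131
  79.94.137.128/25 (79.94.137.128 - 79.94.137.255) does not contain 79.94.136.131
  79.94.138.0/23 (79.94.138.0 - 79.94.139.255) does not contain 79.94.136.131
  71.94.136.0/21 (71.94.136.0 - 71.94.143.255) does not contain 79.94.136.131
  78.94.128.0/18 (78.94.128.0 - 78.94.191.255) does not contain 79.94.136.131
  15.94.128.0/17 (15.94.128.0 - 15.94.255.255) does not contain 79.94.136.131
Longest matching prefix is /14 -> interface Loopback0.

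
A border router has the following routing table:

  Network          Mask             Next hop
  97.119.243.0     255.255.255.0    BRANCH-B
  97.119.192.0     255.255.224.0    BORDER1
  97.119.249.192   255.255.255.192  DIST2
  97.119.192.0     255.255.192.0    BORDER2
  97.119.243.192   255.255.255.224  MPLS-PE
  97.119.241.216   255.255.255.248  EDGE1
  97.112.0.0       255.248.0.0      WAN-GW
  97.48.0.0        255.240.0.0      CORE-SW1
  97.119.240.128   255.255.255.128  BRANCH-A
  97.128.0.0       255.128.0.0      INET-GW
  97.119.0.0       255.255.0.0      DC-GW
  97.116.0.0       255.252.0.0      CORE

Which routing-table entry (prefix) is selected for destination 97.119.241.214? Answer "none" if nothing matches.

97.119.192.0/18

Entries matching 97.119.241.214:
  97.112.0.0/13 (97.112.0.0 - 97.119.255.255)
  97.116.0.0/14 (97.116.0.0 - 97.119.255.255)
  97.119.0.0/16 (97.119.0.0 - 97.119.255.255)
  97.119.192.0/18 (97.119.192.0 - 97.119.255.255)
Most specific is 97.119.192.0/18.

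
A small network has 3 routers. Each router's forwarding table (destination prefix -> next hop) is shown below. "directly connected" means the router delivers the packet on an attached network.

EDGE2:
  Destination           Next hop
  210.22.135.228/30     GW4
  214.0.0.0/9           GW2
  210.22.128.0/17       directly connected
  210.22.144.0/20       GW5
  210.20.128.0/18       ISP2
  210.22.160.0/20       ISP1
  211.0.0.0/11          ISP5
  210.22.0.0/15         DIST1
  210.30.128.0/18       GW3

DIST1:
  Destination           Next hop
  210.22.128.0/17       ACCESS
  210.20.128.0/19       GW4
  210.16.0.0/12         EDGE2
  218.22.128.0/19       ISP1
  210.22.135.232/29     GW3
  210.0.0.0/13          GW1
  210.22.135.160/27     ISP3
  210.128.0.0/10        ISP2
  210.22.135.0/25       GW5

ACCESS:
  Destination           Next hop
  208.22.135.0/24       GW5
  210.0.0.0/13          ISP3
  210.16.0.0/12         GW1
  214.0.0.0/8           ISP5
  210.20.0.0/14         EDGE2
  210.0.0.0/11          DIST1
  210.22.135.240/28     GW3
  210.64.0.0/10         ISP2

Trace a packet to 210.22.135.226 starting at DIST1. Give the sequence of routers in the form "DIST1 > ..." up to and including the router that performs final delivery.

DIST1 > ACCESS > EDGE2

At DIST1: longest match for 210.22.135.226 is 210.22.128.0/17 -> ACCESS
At ACCESS: longest match for 210.22.135.226 is 210.20.0.0/14 -> EDGE2
At EDGE2: longest match for 210.22.135.226 is 210.22.128.0/17 -> directly connected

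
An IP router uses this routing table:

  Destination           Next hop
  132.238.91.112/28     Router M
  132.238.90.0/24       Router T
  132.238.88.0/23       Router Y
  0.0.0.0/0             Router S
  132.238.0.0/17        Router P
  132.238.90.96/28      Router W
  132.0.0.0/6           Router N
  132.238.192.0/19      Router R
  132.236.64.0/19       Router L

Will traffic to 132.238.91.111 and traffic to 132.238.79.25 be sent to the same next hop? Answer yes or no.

yes

132.238.91.111: longest match 132.238.0.0/17 -> Router P
132.238.79.25: longest match 132.238.0.0/17 -> Router P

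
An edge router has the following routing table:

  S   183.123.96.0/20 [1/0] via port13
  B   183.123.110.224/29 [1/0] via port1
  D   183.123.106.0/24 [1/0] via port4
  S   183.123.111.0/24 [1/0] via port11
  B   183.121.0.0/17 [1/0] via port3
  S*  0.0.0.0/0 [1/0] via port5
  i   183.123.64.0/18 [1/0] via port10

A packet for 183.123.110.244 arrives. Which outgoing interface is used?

port13

Routes whose prefix contains 183.123.110.244:
  0.0.0.0/0 (default, matches everything) -> port5
  183.123.64.0/18 (183.123.64.0 - 183.123.127.255) -> port10
  183.123.96.0/20 (183.123.96.0 - 183.123.111.255) -> port13
More-specific entries that do NOT match:
  183.123.110.224/29 (183.123.110.224 - 183.123.110.231) does not contain 183.123.110.244
  183.123.106.0/24 (183.123.106.0 - 183.123.106.255) does not contain 183.123.110.244
  183.123.111.0/24 (183.123.111.0 - 183.123.111.255) does not contain 183.123.110.244
Longest matching prefix is /20 -> interface port13.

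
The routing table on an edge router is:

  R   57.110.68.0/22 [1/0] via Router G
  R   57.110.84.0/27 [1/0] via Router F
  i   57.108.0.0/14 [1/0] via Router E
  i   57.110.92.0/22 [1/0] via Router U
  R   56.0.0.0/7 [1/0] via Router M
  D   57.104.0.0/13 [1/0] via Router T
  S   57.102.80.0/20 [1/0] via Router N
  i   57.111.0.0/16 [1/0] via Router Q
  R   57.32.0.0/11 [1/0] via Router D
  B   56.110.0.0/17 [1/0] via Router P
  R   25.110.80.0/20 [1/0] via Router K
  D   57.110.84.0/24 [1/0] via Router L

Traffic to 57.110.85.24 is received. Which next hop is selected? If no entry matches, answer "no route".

Routes whose prefix contains 57.110.85.24:
  56.0.0.0/7 (56.0.0.0 - 57.255.255.255) -> Router M
  57.104.0.0/13 (57.104.0.0 - 57.111.255.255) -> Router T
  57.108.0.0/14 (57.108.0.0 - 57.111.255.255) -> Router E
More-specific entries that do NOT match:
  57.110.84.0/27 (57.110.84.0 - 57.110.84.31) does not contain 57.110.85.24
  57.110.84.0/24 (57.110.84.0 - 57.110.84.255) does not contain 57.110.85.24
  57.110.68.0/22 (57.110.68.0 - 57.110.71.255) does not contain 57.110.85.24
  57.110.92.0/22 (57.110.92.0 - 57.110.95.255) does not contain 57.110.85.24
  57.102.80.0/20 (57.102.80.0 - 57.102.95.255) does not contain 57.110.85.24
  25.110.80.0/20 (25.110.80.0 - 25.110.95.255) does not contain 57.110.85.24
  56.110.0.0/17 (56.110.0.0 - 56.110.127.255) does not contain 57.110.85.24
  57.111.0.0/16 (57.111.0.0 - 57.111.255.255) does not contain 57.110.85.24
Longest matching prefix is /14 -> next hop Router E.

Router E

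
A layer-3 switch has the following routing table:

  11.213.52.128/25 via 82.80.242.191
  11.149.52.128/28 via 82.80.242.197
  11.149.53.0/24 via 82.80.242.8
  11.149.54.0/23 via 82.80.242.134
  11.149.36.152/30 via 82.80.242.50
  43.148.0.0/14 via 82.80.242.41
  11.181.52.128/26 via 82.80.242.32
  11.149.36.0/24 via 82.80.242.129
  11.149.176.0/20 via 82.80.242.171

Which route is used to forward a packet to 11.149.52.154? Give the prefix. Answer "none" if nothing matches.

none

11.149.52.154 is outside every listed prefix and there is no default route.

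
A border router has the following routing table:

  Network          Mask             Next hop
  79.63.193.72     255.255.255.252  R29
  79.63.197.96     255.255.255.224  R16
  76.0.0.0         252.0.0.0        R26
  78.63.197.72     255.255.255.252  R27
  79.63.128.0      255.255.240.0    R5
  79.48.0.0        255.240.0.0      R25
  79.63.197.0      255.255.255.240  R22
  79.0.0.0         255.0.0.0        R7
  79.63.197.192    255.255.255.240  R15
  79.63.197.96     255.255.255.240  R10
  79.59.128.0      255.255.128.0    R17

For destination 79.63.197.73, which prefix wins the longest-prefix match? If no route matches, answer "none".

79.48.0.0/12

Entries matching 79.63.197.73:
  76.0.0.0/6 (76.0.0.0 - 79.255.255.255)
  79.0.0.0/8 (79.0.0.0 - 79.255.255.255)
  79.48.0.0/12 (79.48.0.0 - 79.63.255.255)
Most specific is 79.48.0.0/12.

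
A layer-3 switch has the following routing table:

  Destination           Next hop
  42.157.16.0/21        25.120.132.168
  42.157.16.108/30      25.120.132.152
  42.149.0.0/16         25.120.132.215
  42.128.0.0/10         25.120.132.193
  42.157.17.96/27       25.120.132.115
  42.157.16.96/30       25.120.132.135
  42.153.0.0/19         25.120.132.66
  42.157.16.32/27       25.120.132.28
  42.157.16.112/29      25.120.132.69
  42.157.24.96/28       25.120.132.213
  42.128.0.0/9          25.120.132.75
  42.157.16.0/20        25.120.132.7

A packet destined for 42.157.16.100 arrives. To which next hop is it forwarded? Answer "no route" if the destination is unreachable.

25.120.132.168

Routes whose prefix contains 42.157.16.100:
  42.128.0.0/9 (42.128.0.0 - 42.255.255.255) -> 25.120.132.75
  42.128.0.0/10 (42.128.0.0 - 42.191.255.255) -> 25.120.132.193
  42.157.16.0/20 (42.157.16.0 - 42.157.31.255) -> 25.120.132.7
  42.157.16.0/21 (42.157.16.0 - 42.157.23.255) -> 25.120.132.168
More-specific entries that do NOT match:
  42.157.16.108/30 (42.157.16.108 - 42.157.16.111) does not contain 42.157.16.100
  42.157.16.96/30 (42.157.16.96 - 42.157.16.99) does not contain 42.157.16.100
  42.157.16.112/29 (42.157.16.112 - 42.157.16.119) does not contain 42.157.16.100
  42.157.24.96/28 (42.157.24.96 - 42.157.24.111) does not contain 42.157.16.100
  42.157.17.96/27 (42.157.17.96 - 42.157.17.127) does not contain 42.157.16.100
  42.157.16.32/27 (42.157.16.32 - 42.157.16.63) does not contain 42.157.16.100
Longest matching prefix is /21 -> next hop 25.120.132.168.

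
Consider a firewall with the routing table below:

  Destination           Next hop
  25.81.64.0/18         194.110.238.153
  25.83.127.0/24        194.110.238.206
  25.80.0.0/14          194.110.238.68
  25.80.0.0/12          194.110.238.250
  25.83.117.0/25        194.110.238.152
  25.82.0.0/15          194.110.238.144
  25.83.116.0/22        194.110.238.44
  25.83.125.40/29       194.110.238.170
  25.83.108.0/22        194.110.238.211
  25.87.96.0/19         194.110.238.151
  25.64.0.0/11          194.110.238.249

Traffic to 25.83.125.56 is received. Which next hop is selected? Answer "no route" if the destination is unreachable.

194.110.238.144

Routes whose prefix contains 25.83.125.56:
  25.64.0.0/11 (25.64.0.0 - 25.95.255.255) -> 194.110.238.249
  25.80.0.0/12 (25.80.0.0 - 25.95.255.255) -> 194.110.238.250
  25.80.0.0/14 (25.80.0.0 - 25.83.255.255) -> 194.110.238.68
  25.82.0.0/15 (25.82.0.0 - 25.83.255.255) -> 194.110.238.144
More-specific entries that do NOT match:
  25.83.125.40/29 (25.83.125.40 - 25.83.125.47) does not contain 25.83.125.56
  25.83.117.0/25 (25.83.117.0 - 25.83.117.127) does not contain 25.83.125.56
  25.83.127.0/24 (25.83.127.0 - 25.83.127.255) does not contain 25.83.125.56
  25.83.116.0/22 (25.83.116.0 - 25.83.119.255) does not contain 25.83.125.56
  25.83.108.0/22 (25.83.108.0 - 25.83.111.255) does not contain 25.83.125.56
  25.87.96.0/19 (25.87.96.0 - 25.87.127.255) does not contain 25.83.125.56
  25.81.64.0/18 (25.81.64.0 - 25.81.127.255) does not contain 25.83.125.56
Longest matching prefix is /15 -> next hop 194.110.238.144.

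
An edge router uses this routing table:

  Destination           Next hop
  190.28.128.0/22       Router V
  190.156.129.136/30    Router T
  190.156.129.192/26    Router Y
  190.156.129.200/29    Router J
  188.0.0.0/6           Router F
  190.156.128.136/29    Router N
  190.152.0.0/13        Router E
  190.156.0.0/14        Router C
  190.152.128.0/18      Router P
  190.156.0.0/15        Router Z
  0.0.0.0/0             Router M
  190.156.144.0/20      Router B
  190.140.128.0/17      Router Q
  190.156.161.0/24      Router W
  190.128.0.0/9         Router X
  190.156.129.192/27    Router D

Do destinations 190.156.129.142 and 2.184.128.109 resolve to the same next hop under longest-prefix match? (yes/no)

190.156.129.142: longest match 190.156.0.0/15 -> Router Z
2.184.128.109: longest match 0.0.0.0/0 -> Router M

no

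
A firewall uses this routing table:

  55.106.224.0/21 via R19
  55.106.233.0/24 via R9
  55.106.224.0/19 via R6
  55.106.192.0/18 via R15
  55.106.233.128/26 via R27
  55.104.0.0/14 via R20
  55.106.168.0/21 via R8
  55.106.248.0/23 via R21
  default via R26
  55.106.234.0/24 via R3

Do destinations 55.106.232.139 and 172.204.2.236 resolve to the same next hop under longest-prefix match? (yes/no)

no

55.106.232.139: longest match 55.106.224.0/19 -> R6
172.204.2.236: longest match 0.0.0.0/0 -> R26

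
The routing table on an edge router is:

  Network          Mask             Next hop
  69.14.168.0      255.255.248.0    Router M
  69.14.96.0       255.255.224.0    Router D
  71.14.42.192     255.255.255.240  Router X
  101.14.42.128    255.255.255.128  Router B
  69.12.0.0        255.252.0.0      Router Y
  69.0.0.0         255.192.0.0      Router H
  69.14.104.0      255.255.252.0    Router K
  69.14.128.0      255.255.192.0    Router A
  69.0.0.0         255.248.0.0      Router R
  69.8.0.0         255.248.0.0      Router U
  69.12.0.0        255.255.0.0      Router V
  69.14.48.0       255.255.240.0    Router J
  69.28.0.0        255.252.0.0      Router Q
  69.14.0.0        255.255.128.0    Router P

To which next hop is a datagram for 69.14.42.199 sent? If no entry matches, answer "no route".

Router P

Routes whose prefix contains 69.14.42.199:
  69.0.0.0/10 (69.0.0.0 - 69.63.255.255) -> Router H
  69.8.0.0/13 (69.8.0.0 - 69.15.255.255) -> Router U
  69.12.0.0/14 (69.12.0.0 - 69.15.255.255) -> Router Y
  69.14.0.0/17 (69.14.0.0 - 69.14.127.255) -> Router P
More-specific entries that do NOT match:
  71.14.42.192/28 (71.14.42.192 - 71.14.42.207) does not contain 69.14.42.199
  101.14.42.128/25 (101.14.42.128 - 101.14.42.255) does not contain 69.14.42.199
  69.14.104.0/22 (69.14.104.0 - 69.14.107.255) does not contain 69.14.42.199
  69.14.168.0/21 (69.14.168.0 - 69.14.175.255) does not contain 69.14.42.199
  69.14.48.0/20 (69.14.48.0 - 69.14.63.255) does not contain 69.14.42.199
  69.14.96.0/19 (69.14.96.0 - 69.14.127.255) does not contain 69.14.42.199
  69.14.128.0/18 (69.14.128.0 - 69.14.191.255) does not contain 69.14.42.199
Longest matching prefix is /17 -> next hop Router P.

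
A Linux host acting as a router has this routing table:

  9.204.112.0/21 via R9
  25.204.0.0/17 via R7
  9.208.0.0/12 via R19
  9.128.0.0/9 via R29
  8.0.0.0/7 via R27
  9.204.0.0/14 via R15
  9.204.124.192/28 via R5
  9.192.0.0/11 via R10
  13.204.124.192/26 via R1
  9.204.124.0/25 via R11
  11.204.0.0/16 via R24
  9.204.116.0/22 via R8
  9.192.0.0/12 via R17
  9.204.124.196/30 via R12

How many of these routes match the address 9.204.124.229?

Prefixes containing 9.204.124.229:
  8.0.0.0/7 (8.0.0.0 - 9.255.255.255)
  9.128.0.0/9 (9.128.0.0 - 9.255.255.255)
  9.192.0.0/11 (9.192.0.0 - 9.223.255.255)
  9.192.0.0/12 (9.192.0.0 - 9.207.255.255)
  9.204.0.0/14 (9.204.0.0 - 9.207.255.255)
Total matching entries: 5.

5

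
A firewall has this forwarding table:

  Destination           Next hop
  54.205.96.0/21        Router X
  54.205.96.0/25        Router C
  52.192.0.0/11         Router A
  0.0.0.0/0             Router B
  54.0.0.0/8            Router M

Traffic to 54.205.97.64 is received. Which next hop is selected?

Router X

Routes whose prefix contains 54.205.97.64:
  0.0.0.0/0 (default, matches everything) -> Router B
  54.0.0.0/8 (54.0.0.0 - 54.255.255.255) -> Router M
  54.205.96.0/21 (54.205.96.0 - 54.205.103.255) -> Router X
More-specific entries that do NOT match:
  54.205.96.0/25 (54.205.96.0 - 54.205.96.127) does not contain 54.205.97.64
Longest matching prefix is /21 -> next hop Router X.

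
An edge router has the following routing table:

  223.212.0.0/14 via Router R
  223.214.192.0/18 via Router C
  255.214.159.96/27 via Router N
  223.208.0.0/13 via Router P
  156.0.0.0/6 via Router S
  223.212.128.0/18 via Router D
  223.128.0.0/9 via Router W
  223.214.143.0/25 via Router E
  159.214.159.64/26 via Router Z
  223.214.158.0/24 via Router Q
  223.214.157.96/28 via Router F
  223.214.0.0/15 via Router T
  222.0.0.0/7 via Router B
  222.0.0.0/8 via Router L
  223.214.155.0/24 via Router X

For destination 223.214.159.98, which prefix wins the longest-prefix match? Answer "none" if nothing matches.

Entries matching 223.214.159.98:
  222.0.0.0/7 (222.0.0.0 - 223.255.255.255)
  223.128.0.0/9 (223.128.0.0 - 223.255.255.255)
  223.208.0.0/13 (223.208.0.0 - 223.215.255.255)
  223.212.0.0/14 (223.212.0.0 - 223.215.255.255)
  223.214.0.0/15 (223.214.0.0 - 223.215.255.255)
Most specific is 223.214.0.0/15.

223.214.0.0/15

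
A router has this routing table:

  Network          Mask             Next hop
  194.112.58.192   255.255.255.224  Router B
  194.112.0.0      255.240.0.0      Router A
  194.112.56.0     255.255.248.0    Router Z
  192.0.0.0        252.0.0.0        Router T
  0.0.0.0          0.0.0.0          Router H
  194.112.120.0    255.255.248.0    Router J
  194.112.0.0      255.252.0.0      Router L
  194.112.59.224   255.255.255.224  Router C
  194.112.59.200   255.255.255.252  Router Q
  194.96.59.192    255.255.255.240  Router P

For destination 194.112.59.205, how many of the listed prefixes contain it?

5

Prefixes containing 194.112.59.205:
  0.0.0.0/0 (default, matches everything)
  192.0.0.0/6 (192.0.0.0 - 195.255.255.255)
  194.112.0.0/12 (194.112.0.0 - 194.127.255.255)
  194.112.0.0/14 (194.112.0.0 - 194.115.255.255)
  194.112.56.0/21 (194.112.56.0 - 194.112.63.255)
Total matching entries: 5.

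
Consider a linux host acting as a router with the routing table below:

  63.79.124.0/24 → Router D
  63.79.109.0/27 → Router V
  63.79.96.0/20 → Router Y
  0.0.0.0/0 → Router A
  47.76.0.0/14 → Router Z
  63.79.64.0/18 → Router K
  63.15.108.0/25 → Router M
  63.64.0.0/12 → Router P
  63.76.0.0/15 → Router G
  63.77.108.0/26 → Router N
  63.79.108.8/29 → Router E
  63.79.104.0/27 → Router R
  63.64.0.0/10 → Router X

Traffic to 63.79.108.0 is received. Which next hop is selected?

Router Y

Routes whose prefix contains 63.79.108.0:
  0.0.0.0/0 (default, matches everything) -> Router A
  63.64.0.0/10 (63.64.0.0 - 63.127.255.255) -> Router X
  63.64.0.0/12 (63.64.0.0 - 63.79.255.255) -> Router P
  63.79.64.0/18 (63.79.64.0 - 63.79.127.255) -> Router K
  63.79.96.0/20 (63.79.96.0 - 63.79.111.255) -> Router Y
More-specific entries that do NOT match:
  63.79.108.8/29 (63.79.108.8 - 63.79.108.15) does not contain 63.79.108.0
  63.79.109.0/27 (63.79.109.0 - 63.79.109.31) does not contain 63.79.108.0
  63.79.104.0/27 (63.79.104.0 - 63.79.104.31) does not contain 63.79.108.0
  63.77.108.0/26 (63.77.108.0 - 63.77.108.63) does not contain 63.79.108.0
  63.15.108.0/25 (63.15.108.0 - 63.15.108.127) does not contain 63.79.108.0
  63.79.124.0/24 (63.79.124.0 - 63.79.124.255) does not contain 63.79.108.0
Longest matching prefix is /20 -> next hop Router Y.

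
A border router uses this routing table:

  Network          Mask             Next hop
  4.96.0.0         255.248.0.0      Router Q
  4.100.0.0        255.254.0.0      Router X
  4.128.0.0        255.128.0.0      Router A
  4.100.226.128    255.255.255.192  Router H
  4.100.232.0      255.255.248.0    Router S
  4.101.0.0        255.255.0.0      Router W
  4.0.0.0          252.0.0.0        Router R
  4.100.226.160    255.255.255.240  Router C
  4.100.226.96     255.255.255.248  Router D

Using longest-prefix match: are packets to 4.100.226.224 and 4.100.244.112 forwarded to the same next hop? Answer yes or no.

4.100.226.224: longest match 4.100.0.0/15 -> Router X
4.100.244.112: longest match 4.100.0.0/15 -> Router X

yes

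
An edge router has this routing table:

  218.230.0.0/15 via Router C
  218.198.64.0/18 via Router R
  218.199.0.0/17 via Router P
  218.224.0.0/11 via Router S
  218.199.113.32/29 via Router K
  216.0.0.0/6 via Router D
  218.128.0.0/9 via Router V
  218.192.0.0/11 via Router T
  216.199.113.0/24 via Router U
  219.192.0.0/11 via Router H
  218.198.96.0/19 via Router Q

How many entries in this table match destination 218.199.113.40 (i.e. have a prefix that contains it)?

Prefixes containing 218.199.113.40:
  216.0.0.0/6 (216.0.0.0 - 219.255.255.255)
  218.128.0.0/9 (218.128.0.0 - 218.255.255.255)
  218.192.0.0/11 (218.192.0.0 - 218.223.255.255)
  218.199.0.0/17 (218.199.0.0 - 218.199.127.255)
Total matching entries: 4.

4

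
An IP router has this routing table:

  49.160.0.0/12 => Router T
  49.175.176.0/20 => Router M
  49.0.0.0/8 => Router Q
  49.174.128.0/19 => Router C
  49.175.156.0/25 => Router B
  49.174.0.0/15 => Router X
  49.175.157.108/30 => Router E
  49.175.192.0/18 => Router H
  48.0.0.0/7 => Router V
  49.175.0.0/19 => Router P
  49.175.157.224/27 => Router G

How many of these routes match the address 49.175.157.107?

Prefixes containing 49.175.157.107:
  48.0.0.0/7 (48.0.0.0 - 49.255.255.255)
  49.0.0.0/8 (49.0.0.0 - 49.255.255.255)
  49.160.0.0/12 (49.160.0.0 - 49.175.255.255)
  49.174.0.0/15 (49.174.0.0 - 49.175.255.255)
Total matching entries: 4.

4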